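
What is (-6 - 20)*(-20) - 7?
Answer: 513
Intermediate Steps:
(-6 - 20)*(-20) - 7 = -26*(-20) - 7 = 520 - 7 = 513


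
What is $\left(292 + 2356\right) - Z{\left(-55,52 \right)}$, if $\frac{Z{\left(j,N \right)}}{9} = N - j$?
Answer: $1685$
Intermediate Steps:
$Z{\left(j,N \right)} = - 9 j + 9 N$ ($Z{\left(j,N \right)} = 9 \left(N - j\right) = - 9 j + 9 N$)
$\left(292 + 2356\right) - Z{\left(-55,52 \right)} = \left(292 + 2356\right) - \left(\left(-9\right) \left(-55\right) + 9 \cdot 52\right) = 2648 - \left(495 + 468\right) = 2648 - 963 = 1685$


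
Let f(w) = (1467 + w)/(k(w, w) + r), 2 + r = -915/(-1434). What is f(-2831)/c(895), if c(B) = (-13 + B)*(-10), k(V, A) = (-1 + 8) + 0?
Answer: 14818/540225 ≈ 0.027429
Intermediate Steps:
k(V, A) = 7 (k(V, A) = 7 + 0 = 7)
c(B) = 130 - 10*B
r = -651/478 (r = -2 - 915/(-1434) = -2 - 915*(-1/1434) = -2 + 305/478 = -651/478 ≈ -1.3619)
f(w) = 701226/2695 + 478*w/2695 (f(w) = (1467 + w)/(7 - 651/478) = (1467 + w)/(2695/478) = (1467 + w)*(478/2695) = 701226/2695 + 478*w/2695)
f(-2831)/c(895) = (701226/2695 + (478/2695)*(-2831))/(130 - 10*895) = (701226/2695 - 1353218/2695)/(130 - 8950) = -59272/245/(-8820) = -59272/245*(-1/8820) = 14818/540225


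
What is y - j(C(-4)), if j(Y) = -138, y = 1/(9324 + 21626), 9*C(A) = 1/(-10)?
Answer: 4271101/30950 ≈ 138.00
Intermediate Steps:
C(A) = -1/90 (C(A) = (⅑)/(-10) = (⅑)*(-⅒) = -1/90)
y = 1/30950 ≈ 3.2310e-5
y - j(C(-4)) = 1/30950 - 1*(-138) = 1/30950 + 138 = 4271101/30950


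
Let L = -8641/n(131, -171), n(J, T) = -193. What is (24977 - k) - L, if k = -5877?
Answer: 5946181/193 ≈ 30809.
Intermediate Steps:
L = 8641/193 (L = -8641/(-193) = -8641*(-1/193) = 8641/193 ≈ 44.772)
(24977 - k) - L = (24977 - 1*(-5877)) - 1*8641/193 = (24977 + 5877) - 8641/193 = 30854 - 8641/193 = 5946181/193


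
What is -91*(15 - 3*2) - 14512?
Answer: -15331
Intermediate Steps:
-91*(15 - 3*2) - 14512 = -91*(15 - 6) - 14512 = -91*9 - 14512 = -819 - 14512 = -15331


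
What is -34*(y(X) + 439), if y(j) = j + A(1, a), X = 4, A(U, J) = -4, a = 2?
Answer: -14926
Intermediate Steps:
y(j) = -4 + j (y(j) = j - 4 = -4 + j)
-34*(y(X) + 439) = -34*((-4 + 4) + 439) = -34*(0 + 439) = -34*439 = -14926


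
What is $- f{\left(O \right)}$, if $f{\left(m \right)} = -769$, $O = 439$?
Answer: $769$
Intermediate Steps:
$- f{\left(O \right)} = \left(-1\right) \left(-769\right) = 769$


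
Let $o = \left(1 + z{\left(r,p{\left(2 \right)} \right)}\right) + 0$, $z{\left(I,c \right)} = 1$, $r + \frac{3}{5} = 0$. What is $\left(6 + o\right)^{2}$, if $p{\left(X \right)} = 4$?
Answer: $64$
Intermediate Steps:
$r = - \frac{3}{5}$ ($r = - \frac{3}{5} + 0 = - \frac{3}{5} \approx -0.6$)
$o = 2$ ($o = \left(1 + 1\right) + 0 = 2 + 0 = 2$)
$\left(6 + o\right)^{2} = \left(6 + 2\right)^{2} = 8^{2} = 64$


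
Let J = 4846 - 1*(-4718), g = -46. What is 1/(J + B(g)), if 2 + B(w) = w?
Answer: 1/9516 ≈ 0.00010509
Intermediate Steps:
B(w) = -2 + w
J = 9564 (J = 4846 + 4718 = 9564)
1/(J + B(g)) = 1/(9564 + (-2 - 46)) = 1/(9564 - 48) = 1/9516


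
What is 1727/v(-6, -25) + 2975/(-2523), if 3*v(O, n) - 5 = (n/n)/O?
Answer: 2701507/2523 ≈ 1070.8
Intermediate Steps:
v(O, n) = 5/3 + 1/(3*O) (v(O, n) = 5/3 + ((n/n)/O)/3 = 5/3 + (1/O)/3 = 5/3 + 1/(3*O))
1727/v(-6, -25) + 2975/(-2523) = 1727/(((⅓)*(1 + 5*(-6))/(-6))) + 2975/(-2523) = 1727/(((⅓)*(-⅙)*(1 - 30))) + 2975*(-1/2523) = 1727/(((⅓)*(-⅙)*(-29))) - 2975/2523 = 1727/(29/18) - 2975/2523 = 1727*(18/29) - 2975/2523 = 31086/29 - 2975/2523 = 2701507/2523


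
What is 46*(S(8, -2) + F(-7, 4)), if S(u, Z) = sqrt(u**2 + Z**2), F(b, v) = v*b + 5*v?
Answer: -368 + 92*sqrt(17) ≈ 11.326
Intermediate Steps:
F(b, v) = 5*v + b*v (F(b, v) = b*v + 5*v = 5*v + b*v)
S(u, Z) = sqrt(Z**2 + u**2)
46*(S(8, -2) + F(-7, 4)) = 46*(sqrt((-2)**2 + 8**2) + 4*(5 - 7)) = 46*(sqrt(4 + 64) + 4*(-2)) = 46*(sqrt(68) - 8) = 46*(2*sqrt(17) - 8) = 46*(-8 + 2*sqrt(17)) = -368 + 92*sqrt(17)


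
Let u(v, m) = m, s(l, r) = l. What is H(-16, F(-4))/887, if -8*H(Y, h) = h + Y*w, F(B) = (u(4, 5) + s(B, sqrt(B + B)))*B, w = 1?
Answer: 5/1774 ≈ 0.0028185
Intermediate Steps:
F(B) = B*(5 + B) (F(B) = (5 + B)*B = B*(5 + B))
H(Y, h) = -Y/8 - h/8 (H(Y, h) = -(h + Y*1)/8 = -(h + Y)/8 = -(Y + h)/8 = -Y/8 - h/8)
H(-16, F(-4))/887 = (-1/8*(-16) - (-1)*(5 - 4)/2)/887 = (2 - (-1)/2)/887 = (2 - 1/8*(-4))/887 = (2 + 1/2)/887 = (1/887)*(5/2) = 5/1774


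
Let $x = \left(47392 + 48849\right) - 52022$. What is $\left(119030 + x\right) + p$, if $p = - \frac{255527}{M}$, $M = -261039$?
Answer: $\frac{42614611238}{261039} \approx 1.6325 \cdot 10^{5}$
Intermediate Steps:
$x = 44219$ ($x = 96241 - 52022 = 44219$)
$p = \frac{255527}{261039}$ ($p = - \frac{255527}{-261039} = \left(-255527\right) \left(- \frac{1}{261039}\right) = \frac{255527}{261039} \approx 0.97888$)
$\left(119030 + x\right) + p = \left(119030 + 44219\right) + \frac{255527}{261039} = 163249 + \frac{255527}{261039} = \frac{42614611238}{261039}$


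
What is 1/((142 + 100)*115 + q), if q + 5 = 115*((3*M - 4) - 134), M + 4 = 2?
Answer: 1/11265 ≈ 8.8771e-5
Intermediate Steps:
M = -2 (M = -4 + 2 = -2)
q = -16565 (q = -5 + 115*((3*(-2) - 4) - 134) = -5 + 115*((-6 - 4) - 134) = -5 + 115*(-10 - 134) = -5 + 115*(-144) = -5 - 16560 = -16565)
1/((142 + 100)*115 + q) = 1/((142 + 100)*115 - 16565) = 1/(242*115 - 16565) = 1/(27830 - 16565) = 1/11265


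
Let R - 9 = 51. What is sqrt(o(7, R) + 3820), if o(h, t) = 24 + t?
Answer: 8*sqrt(61) ≈ 62.482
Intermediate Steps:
R = 60 (R = 9 + 51 = 60)
sqrt(o(7, R) + 3820) = sqrt((24 + 60) + 3820) = sqrt(84 + 3820) = sqrt(3904) = 8*sqrt(61)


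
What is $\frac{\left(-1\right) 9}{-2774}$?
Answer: $\frac{9}{2774} \approx 0.0032444$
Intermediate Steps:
$\frac{\left(-1\right) 9}{-2774} = \left(-9\right) \left(- \frac{1}{2774}\right) = \frac{9}{2774}$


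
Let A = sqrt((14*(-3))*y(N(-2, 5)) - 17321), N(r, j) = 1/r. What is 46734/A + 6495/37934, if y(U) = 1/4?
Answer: 6495/37934 - 46734*I*sqrt(69326)/34663 ≈ 0.17122 - 354.99*I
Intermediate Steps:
y(U) = 1/4
A = I*sqrt(69326)/2 (A = sqrt((14*(-3))*(1/4) - 17321) = sqrt(-42*1/4 - 17321) = sqrt(-21/2 - 17321) = sqrt(-34663/2) = I*sqrt(69326)/2 ≈ 131.65*I)
46734/A + 6495/37934 = 46734/((I*sqrt(69326)/2)) + 6495/37934 = 46734*(-I*sqrt(69326)/34663) + 6495*(1/37934) = -46734*I*sqrt(69326)/34663 + 6495/37934 = 6495/37934 - 46734*I*sqrt(69326)/34663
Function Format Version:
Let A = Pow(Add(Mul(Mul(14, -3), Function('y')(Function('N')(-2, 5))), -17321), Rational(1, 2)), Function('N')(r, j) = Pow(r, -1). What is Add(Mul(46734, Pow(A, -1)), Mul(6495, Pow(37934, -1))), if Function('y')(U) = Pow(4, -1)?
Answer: Add(Rational(6495, 37934), Mul(Rational(-46734, 34663), I, Pow(69326, Rational(1, 2)))) ≈ Add(0.17122, Mul(-354.99, I))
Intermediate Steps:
Function('y')(U) = Rational(1, 4)
A = Mul(Rational(1, 2), I, Pow(69326, Rational(1, 2))) (A = Pow(Add(Mul(Mul(14, -3), Rational(1, 4)), -17321), Rational(1, 2)) = Pow(Add(Mul(-42, Rational(1, 4)), -17321), Rational(1, 2)) = Pow(Add(Rational(-21, 2), -17321), Rational(1, 2)) = Pow(Rational(-34663, 2), Rational(1, 2)) = Mul(Rational(1, 2), I, Pow(69326, Rational(1, 2))) ≈ Mul(131.65, I))
Add(Mul(46734, Pow(A, -1)), Mul(6495, Pow(37934, -1))) = Add(Mul(46734, Pow(Mul(Rational(1, 2), I, Pow(69326, Rational(1, 2))), -1)), Mul(6495, Pow(37934, -1))) = Add(Mul(46734, Mul(Rational(-1, 34663), I, Pow(69326, Rational(1, 2)))), Mul(6495, Rational(1, 37934))) = Add(Mul(Rational(-46734, 34663), I, Pow(69326, Rational(1, 2))), Rational(6495, 37934)) = Add(Rational(6495, 37934), Mul(Rational(-46734, 34663), I, Pow(69326, Rational(1, 2))))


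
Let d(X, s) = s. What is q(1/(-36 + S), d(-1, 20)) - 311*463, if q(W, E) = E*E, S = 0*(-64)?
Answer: -143593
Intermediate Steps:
S = 0
q(W, E) = E²
q(1/(-36 + S), d(-1, 20)) - 311*463 = 20² - 311*463 = 400 - 1*143993 = 400 - 143993 = -143593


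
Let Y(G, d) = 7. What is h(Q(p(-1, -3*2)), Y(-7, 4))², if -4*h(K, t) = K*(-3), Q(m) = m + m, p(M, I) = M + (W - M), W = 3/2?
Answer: 81/16 ≈ 5.0625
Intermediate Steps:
W = 3/2 (W = 3*(½) = 3/2 ≈ 1.5000)
p(M, I) = 3/2 (p(M, I) = M + (3/2 - M) = 3/2)
Q(m) = 2*m
h(K, t) = 3*K/4 (h(K, t) = -K*(-3)/4 = -(-3)*K/4 = 3*K/4)
h(Q(p(-1, -3*2)), Y(-7, 4))² = (3*(2*(3/2))/4)² = ((¾)*3)² = (9/4)² = 81/16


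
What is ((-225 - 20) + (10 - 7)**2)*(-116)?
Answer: 27376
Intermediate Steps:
((-225 - 20) + (10 - 7)**2)*(-116) = (-245 + 3**2)*(-116) = (-245 + 9)*(-116) = -236*(-116) = 27376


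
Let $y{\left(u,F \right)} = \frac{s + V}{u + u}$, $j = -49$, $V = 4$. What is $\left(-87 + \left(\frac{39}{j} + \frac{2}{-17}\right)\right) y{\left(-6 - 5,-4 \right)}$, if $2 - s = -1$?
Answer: $\frac{36616}{1309} \approx 27.973$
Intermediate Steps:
$s = 3$ ($s = 2 - -1 = 2 + 1 = 3$)
$y{\left(u,F \right)} = \frac{7}{2 u}$ ($y{\left(u,F \right)} = \frac{3 + 4}{u + u} = \frac{7}{2 u}$)
$\left(-87 + \left(\frac{39}{j} + \frac{2}{-17}\right)\right) y{\left(-6 - 5,-4 \right)} = \left(-87 + \left(\frac{39}{-49} + \frac{2}{-17}\right)\right) \frac{7}{2 \left(-6 - 5\right)} = \left(-87 + \left(39 \left(- \frac{1}{49}\right) + 2 \left(- \frac{1}{17}\right)\right)\right) \frac{7}{2 \left(-11\right)} = \left(-87 - \frac{761}{833}\right) \frac{7}{2} \left(- \frac{1}{11}\right) = \left(-87 - \frac{761}{833}\right) \left(- \frac{7}{22}\right) = \left(- \frac{73232}{833}\right) \left(- \frac{7}{22}\right) = \frac{36616}{1309}$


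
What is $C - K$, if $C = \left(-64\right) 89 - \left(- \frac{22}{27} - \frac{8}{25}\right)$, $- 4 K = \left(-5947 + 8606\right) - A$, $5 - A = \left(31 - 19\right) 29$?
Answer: $- \frac{6674893}{1350} \approx -4944.4$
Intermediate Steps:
$A = -343$ ($A = 5 - \left(31 - 19\right) 29 = 5 - 12 \cdot 29 = 5 - 348 = -343$)
$K = - \frac{1501}{2}$ ($K = - \frac{\left(-5947 + 8606\right) - -343}{4} = - \frac{2659 + 343}{4} = \left(- \frac{1}{4}\right) 3002 = - \frac{1501}{2} \approx -750.5$)
$C = - \frac{3844034}{675}$ ($C = -5696 - - \frac{766}{675} = -5696 + \left(\frac{22}{27} + \frac{8}{25}\right) = -5696 + \frac{766}{675} = - \frac{3844034}{675} \approx -5694.9$)
$C - K = - \frac{3844034}{675} - - \frac{1501}{2} = - \frac{3844034}{675} + \frac{1501}{2} = - \frac{6674893}{1350}$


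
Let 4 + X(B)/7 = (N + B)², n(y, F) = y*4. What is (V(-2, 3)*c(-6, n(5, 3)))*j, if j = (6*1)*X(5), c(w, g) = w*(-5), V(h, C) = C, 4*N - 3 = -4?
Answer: 280665/4 ≈ 70166.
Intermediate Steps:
N = -¼ (N = ¾ + (¼)*(-4) = ¾ - 1 = -¼ ≈ -0.25000)
n(y, F) = 4*y
X(B) = -28 + 7*(-¼ + B)²
c(w, g) = -5*w
j = 6237/8 (j = (6*1)*(-28 + 7*(-1 + 4*5)²/16) = 6*(-28 + 7*(-1 + 20)²/16) = 6*(-28 + (7/16)*19²) = 6*(-28 + (7/16)*361) = 6*(-28 + 2527/16) = 6*(2079/16) = 6237/8 ≈ 779.63)
(V(-2, 3)*c(-6, n(5, 3)))*j = (3*(-5*(-6)))*(6237/8) = (3*30)*(6237/8) = 90*(6237/8) = 280665/4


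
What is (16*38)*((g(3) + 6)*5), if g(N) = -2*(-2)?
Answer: 30400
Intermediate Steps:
g(N) = 4
(16*38)*((g(3) + 6)*5) = (16*38)*((4 + 6)*5) = 608*(10*5) = 608*50 = 30400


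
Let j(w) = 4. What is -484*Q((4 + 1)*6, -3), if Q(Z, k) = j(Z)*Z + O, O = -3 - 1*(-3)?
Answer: -58080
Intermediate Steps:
O = 0 (O = -3 + 3 = 0)
Q(Z, k) = 4*Z (Q(Z, k) = 4*Z + 0 = 4*Z)
-484*Q((4 + 1)*6, -3) = -1936*(4 + 1)*6 = -1936*5*6 = -1936*30 = -484*120 = -58080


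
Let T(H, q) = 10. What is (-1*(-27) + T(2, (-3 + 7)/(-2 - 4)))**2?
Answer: 1369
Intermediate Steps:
(-1*(-27) + T(2, (-3 + 7)/(-2 - 4)))**2 = (-1*(-27) + 10)**2 = (27 + 10)**2 = 37**2 = 1369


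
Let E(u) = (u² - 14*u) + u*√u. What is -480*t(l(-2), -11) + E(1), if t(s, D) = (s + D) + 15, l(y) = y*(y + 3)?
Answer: -972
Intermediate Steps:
l(y) = y*(3 + y)
E(u) = u² + u^(3/2) - 14*u (E(u) = (u² - 14*u) + u^(3/2) = u² + u^(3/2) - 14*u)
t(s, D) = 15 + D + s (t(s, D) = (D + s) + 15 = 15 + D + s)
-480*t(l(-2), -11) + E(1) = -480*(15 - 11 - 2*(3 - 2)) + (1² + 1^(3/2) - 14*1) = -480*(15 - 11 - 2*1) + (1 + 1 - 14) = -480*(15 - 11 - 2) - 12 = -480*2 - 12 = -960 - 12 = -972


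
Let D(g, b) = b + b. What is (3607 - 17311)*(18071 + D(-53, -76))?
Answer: -245561976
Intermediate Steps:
D(g, b) = 2*b
(3607 - 17311)*(18071 + D(-53, -76)) = (3607 - 17311)*(18071 + 2*(-76)) = -13704*(18071 - 152) = -13704*17919 = -245561976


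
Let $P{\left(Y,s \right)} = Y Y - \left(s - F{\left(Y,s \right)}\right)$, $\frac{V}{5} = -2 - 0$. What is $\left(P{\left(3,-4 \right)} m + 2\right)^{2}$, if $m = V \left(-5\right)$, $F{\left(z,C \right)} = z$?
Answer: $643204$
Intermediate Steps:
$V = -10$ ($V = 5 \left(-2 - 0\right) = 5 \left(-2 + 0\right) = 5 \left(-2\right) = -10$)
$P{\left(Y,s \right)} = Y + Y^{2} - s$ ($P{\left(Y,s \right)} = Y Y + \left(Y - s\right) = Y^{2} + \left(Y - s\right) = Y + Y^{2} - s$)
$m = 50$ ($m = \left(-10\right) \left(-5\right) = 50$)
$\left(P{\left(3,-4 \right)} m + 2\right)^{2} = \left(\left(3 + 3^{2} - -4\right) 50 + 2\right)^{2} = \left(\left(3 + 9 + 4\right) 50 + 2\right)^{2} = \left(16 \cdot 50 + 2\right)^{2} = \left(800 + 2\right)^{2} = 802^{2} = 643204$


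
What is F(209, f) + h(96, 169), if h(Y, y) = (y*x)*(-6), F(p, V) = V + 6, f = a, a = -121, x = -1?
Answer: 899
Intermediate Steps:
f = -121
F(p, V) = 6 + V
h(Y, y) = 6*y (h(Y, y) = (y*(-1))*(-6) = -y*(-6) = 6*y)
F(209, f) + h(96, 169) = (6 - 121) + 6*169 = -115 + 1014 = 899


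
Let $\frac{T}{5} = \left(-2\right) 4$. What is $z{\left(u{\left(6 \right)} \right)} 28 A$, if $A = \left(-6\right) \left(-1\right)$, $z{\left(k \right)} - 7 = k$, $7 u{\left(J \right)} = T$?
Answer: $216$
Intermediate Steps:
$T = -40$ ($T = 5 \left(\left(-2\right) 4\right) = 5 \left(-8\right) = -40$)
$u{\left(J \right)} = - \frac{40}{7}$ ($u{\left(J \right)} = \frac{1}{7} \left(-40\right) = - \frac{40}{7}$)
$z{\left(k \right)} = 7 + k$
$A = 6$
$z{\left(u{\left(6 \right)} \right)} 28 A = \left(7 - \frac{40}{7}\right) 28 \cdot 6 = \frac{9}{7} \cdot 28 \cdot 6 = 36 \cdot 6 = 216$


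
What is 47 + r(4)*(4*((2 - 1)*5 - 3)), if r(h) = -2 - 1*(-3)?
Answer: 55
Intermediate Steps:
r(h) = 1 (r(h) = -2 + 3 = 1)
47 + r(4)*(4*((2 - 1)*5 - 3)) = 47 + 1*(4*((2 - 1)*5 - 3)) = 47 + 1*(4*(1*5 - 3)) = 47 + 1*(4*(5 - 3)) = 47 + 1*(4*2) = 47 + 1*8 = 47 + 8 = 55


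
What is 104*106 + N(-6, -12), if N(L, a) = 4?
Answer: 11028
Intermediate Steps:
104*106 + N(-6, -12) = 104*106 + 4 = 11024 + 4 = 11028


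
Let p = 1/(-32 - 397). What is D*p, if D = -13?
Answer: 1/33 ≈ 0.030303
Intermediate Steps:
p = -1/429 (p = 1/(-429) = -1/429 ≈ -0.0023310)
D*p = -13*(-1/429) = 1/33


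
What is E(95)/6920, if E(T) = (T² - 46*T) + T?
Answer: 475/692 ≈ 0.68642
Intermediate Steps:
E(T) = T² - 45*T
E(95)/6920 = (95*(-45 + 95))/6920 = (95*50)*(1/6920) = 4750*(1/6920) = 475/692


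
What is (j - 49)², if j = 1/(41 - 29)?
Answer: 344569/144 ≈ 2392.8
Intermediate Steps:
j = 1/12 ≈ 0.083333
(j - 49)² = (1/12 - 49)² = (-587/12)² = 344569/144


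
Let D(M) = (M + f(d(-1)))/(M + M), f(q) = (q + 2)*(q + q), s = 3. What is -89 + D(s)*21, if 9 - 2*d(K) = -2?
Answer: 841/4 ≈ 210.25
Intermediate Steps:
d(K) = 11/2 (d(K) = 9/2 - ½*(-2) = 9/2 + 1 = 11/2)
f(q) = 2*q*(2 + q) (f(q) = (2 + q)*(2*q) = 2*q*(2 + q))
D(M) = (165/2 + M)/(2*M) (D(M) = (M + 2*(11/2)*(2 + 11/2))/(M + M) = (M + 2*(11/2)*(15/2))/((2*M)) = (M + 165/2)*(1/(2*M)) = (165/2 + M)*(1/(2*M)) = (165/2 + M)/(2*M))
-89 + D(s)*21 = -89 + ((¼)*(165 + 2*3)/3)*21 = -89 + ((¼)*(⅓)*(165 + 6))*21 = -89 + ((¼)*(⅓)*171)*21 = -89 + (57/4)*21 = -89 + 1197/4 = 841/4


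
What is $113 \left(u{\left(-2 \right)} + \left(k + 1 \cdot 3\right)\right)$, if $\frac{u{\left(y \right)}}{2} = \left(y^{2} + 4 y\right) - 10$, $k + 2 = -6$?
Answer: $-3729$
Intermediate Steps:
$k = -8$ ($k = -2 - 6 = -8$)
$u{\left(y \right)} = -20 + 2 y^{2} + 8 y$ ($u{\left(y \right)} = 2 \left(\left(y^{2} + 4 y\right) - 10\right) = 2 \left(-10 + y^{2} + 4 y\right) = -20 + 2 y^{2} + 8 y$)
$113 \left(u{\left(-2 \right)} + \left(k + 1 \cdot 3\right)\right) = 113 \left(\left(-20 + 2 \left(-2\right)^{2} + 8 \left(-2\right)\right) + \left(-8 + 1 \cdot 3\right)\right) = 113 \left(\left(-20 + 2 \cdot 4 - 16\right) + \left(-8 + 3\right)\right) = 113 \left(\left(-20 + 8 - 16\right) - 5\right) = 113 \left(-28 - 5\right) = 113 \left(-33\right) = -3729$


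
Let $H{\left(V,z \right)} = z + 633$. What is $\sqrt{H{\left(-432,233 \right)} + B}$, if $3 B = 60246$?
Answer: $2 \sqrt{5237} \approx 144.73$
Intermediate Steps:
$B = 20082$ ($B = \frac{1}{3} \cdot 60246 = 20082$)
$H{\left(V,z \right)} = 633 + z$
$\sqrt{H{\left(-432,233 \right)} + B} = \sqrt{\left(633 + 233\right) + 20082} = \sqrt{866 + 20082} = \sqrt{20948} = 2 \sqrt{5237}$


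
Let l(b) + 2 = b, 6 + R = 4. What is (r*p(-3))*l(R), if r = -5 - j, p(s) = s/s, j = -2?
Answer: 12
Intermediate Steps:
R = -2 (R = -6 + 4 = -2)
l(b) = -2 + b
p(s) = 1
r = -3 (r = -5 - 1*(-2) = -5 + 2 = -3)
(r*p(-3))*l(R) = (-3*1)*(-2 - 2) = -3*(-4) = 12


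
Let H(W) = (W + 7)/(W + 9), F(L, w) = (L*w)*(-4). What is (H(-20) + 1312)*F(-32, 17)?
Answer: 31432320/11 ≈ 2.8575e+6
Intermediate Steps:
F(L, w) = -4*L*w
H(W) = (7 + W)/(9 + W)
(H(-20) + 1312)*F(-32, 17) = ((7 - 20)/(9 - 20) + 1312)*(-4*(-32)*17) = (-13/(-11) + 1312)*2176 = (-1/11*(-13) + 1312)*2176 = (13/11 + 1312)*2176 = (14445/11)*2176 = 31432320/11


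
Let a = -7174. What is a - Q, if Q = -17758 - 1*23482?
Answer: 34066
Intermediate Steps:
Q = -41240 (Q = -17758 - 23482 = -41240)
a - Q = -7174 - 1*(-41240) = -7174 + 41240 = 34066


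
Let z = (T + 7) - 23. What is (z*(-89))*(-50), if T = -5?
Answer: -93450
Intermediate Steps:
z = -21 (z = (-5 + 7) - 23 = 2 - 23 = -21)
(z*(-89))*(-50) = -21*(-89)*(-50) = 1869*(-50) = -93450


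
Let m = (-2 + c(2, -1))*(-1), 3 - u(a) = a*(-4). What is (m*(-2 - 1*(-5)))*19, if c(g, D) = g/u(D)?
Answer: 228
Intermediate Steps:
u(a) = 3 + 4*a (u(a) = 3 - a*(-4) = 3 - (-4)*a = 3 + 4*a)
c(g, D) = g/(3 + 4*D)
m = 4 (m = (-2 + 2/(3 + 4*(-1)))*(-1) = (-2 + 2/(3 - 4))*(-1) = (-2 + 2/(-1))*(-1) = (-2 + 2*(-1))*(-1) = (-2 - 2)*(-1) = -4*(-1) = 4)
(m*(-2 - 1*(-5)))*19 = (4*(-2 - 1*(-5)))*19 = (4*(-2 + 5))*19 = (4*3)*19 = 12*19 = 228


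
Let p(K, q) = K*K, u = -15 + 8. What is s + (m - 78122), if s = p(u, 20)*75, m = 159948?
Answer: 85501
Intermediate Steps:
u = -7
p(K, q) = K²
s = 3675 (s = (-7)²*75 = 49*75 = 3675)
s + (m - 78122) = 3675 + (159948 - 78122) = 3675 + 81826 = 85501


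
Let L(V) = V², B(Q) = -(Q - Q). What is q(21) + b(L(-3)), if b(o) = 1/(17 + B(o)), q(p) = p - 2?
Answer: 324/17 ≈ 19.059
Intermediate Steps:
B(Q) = 0 (B(Q) = -1*0 = 0)
q(p) = -2 + p
b(o) = 1/17 (b(o) = 1/(17 + 0) = 1/17)
q(21) + b(L(-3)) = (-2 + 21) + 1/17 = 19 + 1/17 = 324/17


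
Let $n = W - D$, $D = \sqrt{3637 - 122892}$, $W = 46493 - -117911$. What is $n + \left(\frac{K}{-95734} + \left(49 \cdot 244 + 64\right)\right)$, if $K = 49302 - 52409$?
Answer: $\frac{16889778323}{95734} - i \sqrt{119255} \approx 1.7642 \cdot 10^{5} - 345.33 i$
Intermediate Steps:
$K = -3107$ ($K = 49302 - 52409 = -3107$)
$W = 164404$ ($W = 46493 + 117911 = 164404$)
$D = i \sqrt{119255}$ ($D = \sqrt{-119255} = i \sqrt{119255} \approx 345.33 i$)
$n = 164404 - i \sqrt{119255} \approx 1.644 \cdot 10^{5} - 345.33 i$
$n + \left(\frac{K}{-95734} + \left(49 \cdot 244 + 64\right)\right) = \left(164404 - i \sqrt{119255}\right) + \left(- \frac{3107}{-95734} + \left(49 \cdot 244 + 64\right)\right) = \left(164404 - i \sqrt{119255}\right) + \left(\left(-3107\right) \left(- \frac{1}{95734}\right) + \left(11956 + 64\right)\right) = \left(164404 - i \sqrt{119255}\right) + \left(\frac{3107}{95734} + 12020\right) = \left(164404 - i \sqrt{119255}\right) + \frac{1150725787}{95734} = \frac{16889778323}{95734} - i \sqrt{119255}$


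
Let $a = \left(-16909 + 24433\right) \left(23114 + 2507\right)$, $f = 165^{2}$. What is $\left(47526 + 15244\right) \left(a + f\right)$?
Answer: $12102032712330$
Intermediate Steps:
$f = 27225$
$a = 192772404$ ($a = 7524 \cdot 25621 = 192772404$)
$\left(47526 + 15244\right) \left(a + f\right) = \left(47526 + 15244\right) \left(192772404 + 27225\right) = 62770 \cdot 192799629 = 12102032712330$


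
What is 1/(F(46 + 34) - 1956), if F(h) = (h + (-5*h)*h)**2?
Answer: 1/1018884444 ≈ 9.8147e-10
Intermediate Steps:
F(h) = (h - 5*h**2)**2
1/(F(46 + 34) - 1956) = 1/((46 + 34)**2*(-1 + 5*(46 + 34))**2 - 1956) = 1/(80**2*(-1 + 5*80)**2 - 1956) = 1/(6400*(-1 + 400)**2 - 1956) = 1/(6400*399**2 - 1956) = 1/(6400*159201 - 1956) = 1/(1018886400 - 1956) = 1/1018884444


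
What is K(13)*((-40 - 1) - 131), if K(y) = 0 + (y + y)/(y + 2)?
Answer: -4472/15 ≈ -298.13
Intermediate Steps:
K(y) = 2*y/(2 + y) (K(y) = 0 + (2*y)/(2 + y) = 0 + 2*y/(2 + y) = 2*y/(2 + y))
K(13)*((-40 - 1) - 131) = (2*13/(2 + 13))*((-40 - 1) - 131) = (2*13/15)*(-41 - 131) = (2*13*(1/15))*(-172) = (26/15)*(-172) = -4472/15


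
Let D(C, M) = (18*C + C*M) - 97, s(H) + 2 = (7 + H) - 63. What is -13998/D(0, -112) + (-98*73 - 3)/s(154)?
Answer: 649579/9312 ≈ 69.757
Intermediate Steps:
s(H) = -58 + H (s(H) = -2 + ((7 + H) - 63) = -2 + (-56 + H) = -58 + H)
D(C, M) = -97 + 18*C + C*M
-13998/D(0, -112) + (-98*73 - 3)/s(154) = -13998/(-97 + 18*0 + 0*(-112)) + (-98*73 - 3)/(-58 + 154) = -13998/(-97 + 0 + 0) + (-7154 - 3)/96 = -13998/(-97) - 7157*1/96 = -13998*(-1/97) - 7157/96 = 13998/97 - 7157/96 = 649579/9312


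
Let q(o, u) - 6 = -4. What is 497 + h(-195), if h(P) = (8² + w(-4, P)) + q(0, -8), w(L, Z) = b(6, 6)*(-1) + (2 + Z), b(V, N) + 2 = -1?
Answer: 373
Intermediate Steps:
q(o, u) = 2 (q(o, u) = 6 - 4 = 2)
b(V, N) = -3 (b(V, N) = -2 - 1 = -3)
w(L, Z) = 5 + Z (w(L, Z) = -3*(-1) + (2 + Z) = 3 + (2 + Z) = 5 + Z)
h(P) = 71 + P (h(P) = (8² + (5 + P)) + 2 = (64 + (5 + P)) + 2 = (69 + P) + 2 = 71 + P)
497 + h(-195) = 497 + (71 - 195) = 497 - 124 = 373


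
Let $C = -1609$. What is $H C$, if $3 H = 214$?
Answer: $- \frac{344326}{3} \approx -1.1478 \cdot 10^{5}$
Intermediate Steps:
$H = \frac{214}{3}$ ($H = \frac{1}{3} \cdot 214 = \frac{214}{3} \approx 71.333$)
$H C = \frac{214}{3} \left(-1609\right) = - \frac{344326}{3}$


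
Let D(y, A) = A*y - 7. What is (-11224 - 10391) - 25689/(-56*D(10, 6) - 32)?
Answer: -21606437/1000 ≈ -21606.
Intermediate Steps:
D(y, A) = -7 + A*y
(-11224 - 10391) - 25689/(-56*D(10, 6) - 32) = (-11224 - 10391) - 25689/(-56*(-7 + 6*10) - 32) = -21615 - 25689/(-56*(-7 + 60) - 32) = -21615 - 25689/(-56*53 - 32) = -21615 - 25689/(-2968 - 32) = -21615 - 25689/(-3000) = -21615 - 25689*(-1/3000) = -21615 + 8563/1000 = -21606437/1000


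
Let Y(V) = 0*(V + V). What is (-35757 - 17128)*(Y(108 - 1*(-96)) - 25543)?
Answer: 1350841555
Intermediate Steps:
Y(V) = 0 (Y(V) = 0*(2*V) = 0)
(-35757 - 17128)*(Y(108 - 1*(-96)) - 25543) = (-35757 - 17128)*(0 - 25543) = -52885*(-25543) = 1350841555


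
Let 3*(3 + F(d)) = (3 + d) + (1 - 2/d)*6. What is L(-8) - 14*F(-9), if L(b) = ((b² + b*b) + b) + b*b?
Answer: 1978/9 ≈ 219.78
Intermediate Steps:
F(d) = -4/d + d/3 (F(d) = -3 + ((3 + d) + (1 - 2/d)*6)/3 = -3 + ((3 + d) + (6 - 12/d))/3 = -3 + (9 + d - 12/d)/3 = -3 + (3 - 4/d + d/3) = -4/d + d/3)
L(b) = b + 3*b² (L(b) = ((b² + b²) + b) + b² = (2*b² + b) + b² = (b + 2*b²) + b² = b + 3*b²)
L(-8) - 14*F(-9) = -8*(1 + 3*(-8)) - 14*(-4/(-9) + (⅓)*(-9)) = -8*(1 - 24) - 14*(-4*(-⅑) - 3) = -8*(-23) - 14*(4/9 - 3) = 184 - 14*(-23/9) = 184 + 322/9 = 1978/9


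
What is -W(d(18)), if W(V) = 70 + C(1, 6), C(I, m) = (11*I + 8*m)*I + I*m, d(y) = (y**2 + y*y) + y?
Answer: -135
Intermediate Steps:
d(y) = y + 2*y**2 (d(y) = (y**2 + y**2) + y = 2*y**2 + y = y + 2*y**2)
C(I, m) = I*m + I*(8*m + 11*I) (C(I, m) = (8*m + 11*I)*I + I*m = I*(8*m + 11*I) + I*m = I*m + I*(8*m + 11*I))
W(V) = 135 (W(V) = 70 + 1*(9*6 + 11*1) = 70 + 1*(54 + 11) = 70 + 1*65 = 70 + 65 = 135)
-W(d(18)) = -1*135 = -135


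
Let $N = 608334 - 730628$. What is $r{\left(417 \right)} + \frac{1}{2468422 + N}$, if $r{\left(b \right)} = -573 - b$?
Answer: $- \frac{2322666719}{2346128} \approx -990.0$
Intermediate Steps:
$N = -122294$
$r{\left(417 \right)} + \frac{1}{2468422 + N} = \left(-573 - 417\right) + \frac{1}{2468422 - 122294} = \left(-573 - 417\right) + \frac{1}{2346128} = -990 + \frac{1}{2346128} = - \frac{2322666719}{2346128}$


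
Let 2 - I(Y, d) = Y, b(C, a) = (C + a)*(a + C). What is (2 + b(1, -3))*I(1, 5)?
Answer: 6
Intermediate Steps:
b(C, a) = (C + a)**2 (b(C, a) = (C + a)*(C + a) = (C + a)**2)
I(Y, d) = 2 - Y
(2 + b(1, -3))*I(1, 5) = (2 + (1 - 3)**2)*(2 - 1*1) = (2 + (-2)**2)*(2 - 1) = (2 + 4)*1 = 6*1 = 6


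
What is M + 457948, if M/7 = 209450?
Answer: 1924098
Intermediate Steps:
M = 1466150 (M = 7*209450 = 1466150)
M + 457948 = 1466150 + 457948 = 1924098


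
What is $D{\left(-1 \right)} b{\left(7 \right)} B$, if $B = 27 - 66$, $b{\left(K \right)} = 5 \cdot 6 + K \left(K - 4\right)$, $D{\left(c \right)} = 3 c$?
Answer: $5967$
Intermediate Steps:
$b{\left(K \right)} = 30 + K \left(-4 + K\right)$
$B = -39$
$D{\left(-1 \right)} b{\left(7 \right)} B = 3 \left(-1\right) \left(30 + 7^{2} - 28\right) \left(-39\right) = - 3 \left(30 + 49 - 28\right) \left(-39\right) = \left(-3\right) 51 \left(-39\right) = \left(-153\right) \left(-39\right) = 5967$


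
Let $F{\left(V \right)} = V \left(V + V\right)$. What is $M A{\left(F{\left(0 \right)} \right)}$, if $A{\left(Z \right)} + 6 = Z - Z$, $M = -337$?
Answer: $2022$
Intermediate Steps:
$F{\left(V \right)} = 2 V^{2}$ ($F{\left(V \right)} = V 2 V = 2 V^{2}$)
$A{\left(Z \right)} = -6$ ($A{\left(Z \right)} = -6 + \left(Z - Z\right) = -6 + 0 = -6$)
$M A{\left(F{\left(0 \right)} \right)} = \left(-337\right) \left(-6\right) = 2022$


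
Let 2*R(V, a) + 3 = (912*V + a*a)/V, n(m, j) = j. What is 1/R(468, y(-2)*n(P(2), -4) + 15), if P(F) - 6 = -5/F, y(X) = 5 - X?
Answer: 72/32737 ≈ 0.0021993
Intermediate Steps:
P(F) = 6 - 5/F
R(V, a) = -3/2 + (a² + 912*V)/(2*V) (R(V, a) = -3/2 + ((912*V + a*a)/V)/2 = -3/2 + ((912*V + a²)/V)/2 = -3/2 + ((a² + 912*V)/V)/2 = -3/2 + (a² + 912*V)/(2*V))
1/R(468, y(-2)*n(P(2), -4) + 15) = 1/((½)*(((5 - 1*(-2))*(-4) + 15)² + 909*468)/468) = 1/((½)*(1/468)*(((5 + 2)*(-4) + 15)² + 425412)) = 1/((½)*(1/468)*((7*(-4) + 15)² + 425412)) = 1/((½)*(1/468)*((-28 + 15)² + 425412)) = 1/((½)*(1/468)*((-13)² + 425412)) = 1/((½)*(1/468)*(169 + 425412)) = 1/((½)*(1/468)*425581) = 1/(32737/72) = 72/32737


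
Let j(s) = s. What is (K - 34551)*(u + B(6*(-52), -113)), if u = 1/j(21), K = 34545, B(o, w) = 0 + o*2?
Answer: 26206/7 ≈ 3743.7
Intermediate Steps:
B(o, w) = 2*o (B(o, w) = 0 + 2*o = 2*o)
u = 1/21 ≈ 0.047619
(K - 34551)*(u + B(6*(-52), -113)) = (34545 - 34551)*(1/21 + 2*(6*(-52))) = -6*(1/21 + 2*(-312)) = -6*(1/21 - 624) = -6*(-13103/21) = 26206/7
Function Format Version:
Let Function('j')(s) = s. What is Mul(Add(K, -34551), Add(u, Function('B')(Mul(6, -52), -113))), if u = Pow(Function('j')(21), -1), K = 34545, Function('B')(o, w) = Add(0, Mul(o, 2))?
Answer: Rational(26206, 7) ≈ 3743.7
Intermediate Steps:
Function('B')(o, w) = Mul(2, o) (Function('B')(o, w) = Add(0, Mul(2, o)) = Mul(2, o))
u = Rational(1, 21) (u = Pow(21, -1) = Rational(1, 21) ≈ 0.047619)
Mul(Add(K, -34551), Add(u, Function('B')(Mul(6, -52), -113))) = Mul(Add(34545, -34551), Add(Rational(1, 21), Mul(2, Mul(6, -52)))) = Mul(-6, Add(Rational(1, 21), Mul(2, -312))) = Mul(-6, Add(Rational(1, 21), -624)) = Mul(-6, Rational(-13103, 21)) = Rational(26206, 7)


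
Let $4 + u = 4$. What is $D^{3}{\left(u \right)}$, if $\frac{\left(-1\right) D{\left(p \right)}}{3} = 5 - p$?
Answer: $-3375$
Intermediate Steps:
$u = 0$ ($u = -4 + 4 = 0$)
$D{\left(p \right)} = -15 + 3 p$ ($D{\left(p \right)} = - 3 \left(5 - p\right) = -15 + 3 p$)
$D^{3}{\left(u \right)} = \left(-15 + 3 \cdot 0\right)^{3} = \left(-15 + 0\right)^{3} = \left(-15\right)^{3} = -3375$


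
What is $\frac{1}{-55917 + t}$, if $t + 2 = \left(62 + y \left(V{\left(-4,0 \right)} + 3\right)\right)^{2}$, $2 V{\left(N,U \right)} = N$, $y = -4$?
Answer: $- \frac{1}{52555} \approx -1.9028 \cdot 10^{-5}$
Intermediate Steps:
$V{\left(N,U \right)} = \frac{N}{2}$
$t = 3362$ ($t = -2 + \left(62 - 4 \left(\frac{1}{2} \left(-4\right) + 3\right)\right)^{2} = -2 + \left(62 - 4 \left(-2 + 3\right)\right)^{2} = -2 + \left(62 - 4\right)^{2} = -2 + 58^{2} = -2 + 3364 = 3362$)
$\frac{1}{-55917 + t} = \frac{1}{-55917 + 3362} = \frac{1}{-52555} = - \frac{1}{52555}$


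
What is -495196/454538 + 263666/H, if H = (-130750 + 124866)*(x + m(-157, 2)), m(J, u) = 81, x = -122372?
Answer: -6850067468683/6289759118986 ≈ -1.0891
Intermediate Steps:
H = 719560244 (H = (-130750 + 124866)*(-122372 + 81) = -5884*(-122291) = 719560244)
-495196/454538 + 263666/H = -495196/454538 + 263666/719560244 = -495196*1/454538 + 263666*(1/719560244) = -247598/227269 + 10141/27675394 = -6850067468683/6289759118986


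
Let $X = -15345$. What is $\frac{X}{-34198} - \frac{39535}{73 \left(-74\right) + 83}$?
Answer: $\frac{1433637985}{181899162} \approx 7.8815$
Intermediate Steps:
$\frac{X}{-34198} - \frac{39535}{73 \left(-74\right) + 83} = - \frac{15345}{-34198} - \frac{39535}{73 \left(-74\right) + 83} = \left(-15345\right) \left(- \frac{1}{34198}\right) - \frac{39535}{-5402 + 83} = \frac{15345}{34198} - \frac{39535}{-5319} = \frac{15345}{34198} - - \frac{39535}{5319} = \frac{15345}{34198} + \frac{39535}{5319} = \frac{1433637985}{181899162}$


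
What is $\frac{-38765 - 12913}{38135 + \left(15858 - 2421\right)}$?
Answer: $- \frac{25839}{25786} \approx -1.0021$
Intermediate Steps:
$\frac{-38765 - 12913}{38135 + \left(15858 - 2421\right)} = - \frac{51678}{38135 + \left(15858 - 2421\right)} = - \frac{51678}{38135 + 13437} = - \frac{51678}{51572} = \left(-51678\right) \frac{1}{51572} = - \frac{25839}{25786}$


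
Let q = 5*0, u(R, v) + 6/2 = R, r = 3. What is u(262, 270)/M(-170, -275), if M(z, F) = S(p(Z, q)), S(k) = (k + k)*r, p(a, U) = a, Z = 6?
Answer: 259/36 ≈ 7.1944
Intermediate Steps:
u(R, v) = -3 + R
q = 0
S(k) = 6*k (S(k) = (k + k)*3 = (2*k)*3 = 6*k)
M(z, F) = 36 (M(z, F) = 6*6 = 36)
u(262, 270)/M(-170, -275) = (-3 + 262)/36 = 259*(1/36) = 259/36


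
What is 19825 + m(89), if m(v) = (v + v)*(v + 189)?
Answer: 69309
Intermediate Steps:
m(v) = 2*v*(189 + v) (m(v) = (2*v)*(189 + v) = 2*v*(189 + v))
19825 + m(89) = 19825 + 2*89*(189 + 89) = 19825 + 2*89*278 = 19825 + 49484 = 69309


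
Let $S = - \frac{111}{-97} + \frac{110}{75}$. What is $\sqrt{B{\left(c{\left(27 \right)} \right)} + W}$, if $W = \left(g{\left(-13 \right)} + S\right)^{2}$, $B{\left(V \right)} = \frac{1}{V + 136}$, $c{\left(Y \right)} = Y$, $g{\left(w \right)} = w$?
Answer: $\frac{\sqrt{6071187707539}}{237165} \approx 10.389$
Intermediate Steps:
$B{\left(V \right)} = \frac{1}{136 + V}$
$S = \frac{3799}{1455}$ ($S = \left(-111\right) \left(- \frac{1}{97}\right) + 110 \cdot \frac{1}{75} = \frac{111}{97} + \frac{22}{15} = \frac{3799}{1455} \approx 2.611$)
$W = \frac{228493456}{2117025}$ ($W = \left(-13 + \frac{3799}{1455}\right)^{2} = \left(- \frac{15116}{1455}\right)^{2} = \frac{228493456}{2117025} \approx 107.93$)
$\sqrt{B{\left(c{\left(27 \right)} \right)} + W} = \sqrt{\frac{1}{136 + 27} + \frac{228493456}{2117025}} = \sqrt{\frac{1}{163} + \frac{228493456}{2117025}} = \sqrt{\frac{37246550353}{345075075}} = \frac{\sqrt{6071187707539}}{237165}$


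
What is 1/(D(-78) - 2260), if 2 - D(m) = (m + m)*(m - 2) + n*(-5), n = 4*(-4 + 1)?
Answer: -1/14798 ≈ -6.7577e-5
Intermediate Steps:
n = -12 (n = 4*(-3) = -12)
D(m) = -58 - 2*m*(-2 + m) (D(m) = 2 - ((m + m)*(m - 2) - 12*(-5)) = 2 - ((2*m)*(-2 + m) + 60) = 2 - (2*m*(-2 + m) + 60) = 2 - (60 + 2*m*(-2 + m)) = 2 + (-60 - 2*m*(-2 + m)) = -58 - 2*m*(-2 + m))
1/(D(-78) - 2260) = 1/((-58 - 2*(-78)**2 + 4*(-78)) - 2260) = 1/((-58 - 2*6084 - 312) - 2260) = 1/((-58 - 12168 - 312) - 2260) = 1/(-12538 - 2260) = 1/(-14798) = -1/14798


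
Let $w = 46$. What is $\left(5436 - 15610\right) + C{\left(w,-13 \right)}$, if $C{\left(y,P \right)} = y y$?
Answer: $-8058$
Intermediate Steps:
$C{\left(y,P \right)} = y^{2}$
$\left(5436 - 15610\right) + C{\left(w,-13 \right)} = \left(5436 - 15610\right) + 46^{2} = -10174 + 2116 = -8058$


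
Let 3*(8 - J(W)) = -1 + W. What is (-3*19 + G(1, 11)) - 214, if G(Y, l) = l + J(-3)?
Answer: -752/3 ≈ -250.67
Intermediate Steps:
J(W) = 25/3 - W/3 (J(W) = 8 - (-1 + W)/3 = 8 + (⅓ - W/3) = 25/3 - W/3)
G(Y, l) = 28/3 + l (G(Y, l) = l + (25/3 - ⅓*(-3)) = l + (25/3 + 1) = l + 28/3 = 28/3 + l)
(-3*19 + G(1, 11)) - 214 = (-3*19 + (28/3 + 11)) - 214 = (-57 + 61/3) - 214 = -110/3 - 214 = -752/3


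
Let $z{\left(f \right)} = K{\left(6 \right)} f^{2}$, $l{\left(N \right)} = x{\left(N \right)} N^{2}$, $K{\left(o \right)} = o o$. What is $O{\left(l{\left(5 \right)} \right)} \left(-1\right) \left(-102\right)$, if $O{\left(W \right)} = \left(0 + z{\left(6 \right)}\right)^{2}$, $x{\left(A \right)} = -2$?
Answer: $171320832$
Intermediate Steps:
$K{\left(o \right)} = o^{2}$
$l{\left(N \right)} = - 2 N^{2}$
$z{\left(f \right)} = 36 f^{2}$ ($z{\left(f \right)} = 6^{2} f^{2} = 36 f^{2}$)
$O{\left(W \right)} = 1679616$ ($O{\left(W \right)} = \left(0 + 36 \cdot 6^{2}\right)^{2} = \left(0 + 36 \cdot 36\right)^{2} = \left(0 + 1296\right)^{2} = 1296^{2} = 1679616$)
$O{\left(l{\left(5 \right)} \right)} \left(-1\right) \left(-102\right) = 1679616 \left(-1\right) \left(-102\right) = \left(-1679616\right) \left(-102\right) = 171320832$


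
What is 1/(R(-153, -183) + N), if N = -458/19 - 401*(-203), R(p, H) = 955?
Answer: 19/1564344 ≈ 1.2146e-5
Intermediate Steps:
N = 1546199/19 (N = -458*1/19 + 81403 = -458/19 + 81403 = 1546199/19 ≈ 81379.)
1/(R(-153, -183) + N) = 1/(955 + 1546199/19) = 1/(1564344/19) = 19/1564344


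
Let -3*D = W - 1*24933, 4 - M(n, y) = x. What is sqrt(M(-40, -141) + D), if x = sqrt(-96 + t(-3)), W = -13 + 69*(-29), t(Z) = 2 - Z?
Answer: sqrt(80877 - 9*I*sqrt(91))/3 ≈ 94.796 - 0.050315*I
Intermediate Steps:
W = -2014 (W = -13 - 2001 = -2014)
x = I*sqrt(91) (x = sqrt(-96 + (2 - 1*(-3))) = sqrt(-96 + (2 + 3)) = sqrt(-96 + 5) = sqrt(-91) = I*sqrt(91) ≈ 9.5394*I)
M(n, y) = 4 - I*sqrt(91)
D = 26947/3 (D = -(-2014 - 1*24933)/3 = -(-2014 - 24933)/3 = -1/3*(-26947) = 26947/3 ≈ 8982.3)
sqrt(M(-40, -141) + D) = sqrt((4 - I*sqrt(91)) + 26947/3) = sqrt(26959/3 - I*sqrt(91))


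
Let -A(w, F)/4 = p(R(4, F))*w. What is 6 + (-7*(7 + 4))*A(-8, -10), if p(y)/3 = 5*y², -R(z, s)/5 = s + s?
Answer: -369599994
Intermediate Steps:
R(z, s) = -10*s (R(z, s) = -5*(s + s) = -10*s)
p(y) = 15*y² (p(y) = 3*(5*y²) = 15*y²)
A(w, F) = -6000*w*F² (A(w, F) = -4*15*(-10*F)²*w = -4*15*(100*F²)*w = -4*1500*F²*w = -6000*w*F²)
6 + (-7*(7 + 4))*A(-8, -10) = 6 + (-7*(7 + 4))*(-6000*(-8)*(-10)²) = 6 + (-7*11)*(-6000*(-8)*100) = 6 - 77*4800000 = 6 - 369600000 = -369599994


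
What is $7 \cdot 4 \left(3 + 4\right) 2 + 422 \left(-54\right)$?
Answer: $-22396$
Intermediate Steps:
$7 \cdot 4 \left(3 + 4\right) 2 + 422 \left(-54\right) = 28 \cdot 7 \cdot 2 - 22788 = 28 \cdot 14 - 22788 = 392 - 22788 = -22396$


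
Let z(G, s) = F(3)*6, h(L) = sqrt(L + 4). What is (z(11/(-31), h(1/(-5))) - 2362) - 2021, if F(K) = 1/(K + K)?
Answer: -4382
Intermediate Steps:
F(K) = 1/(2*K)
h(L) = sqrt(4 + L)
z(G, s) = 1 (z(G, s) = ((1/2)/3)*6 = ((1/2)*(1/3))*6 = (1/6)*6 = 1)
(z(11/(-31), h(1/(-5))) - 2362) - 2021 = (1 - 2362) - 2021 = -2361 - 2021 = -4382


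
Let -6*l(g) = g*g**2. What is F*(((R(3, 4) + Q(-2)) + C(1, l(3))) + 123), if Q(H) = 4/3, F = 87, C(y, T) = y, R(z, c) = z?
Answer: 11165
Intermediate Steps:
l(g) = -g**3/6 (l(g) = -g*g**2/6 = -g**3/6)
Q(H) = 4/3 (Q(H) = 4*(1/3) = 4/3)
F*(((R(3, 4) + Q(-2)) + C(1, l(3))) + 123) = 87*(((3 + 4/3) + 1) + 123) = 87*((13/3 + 1) + 123) = 87*(16/3 + 123) = 87*(385/3) = 11165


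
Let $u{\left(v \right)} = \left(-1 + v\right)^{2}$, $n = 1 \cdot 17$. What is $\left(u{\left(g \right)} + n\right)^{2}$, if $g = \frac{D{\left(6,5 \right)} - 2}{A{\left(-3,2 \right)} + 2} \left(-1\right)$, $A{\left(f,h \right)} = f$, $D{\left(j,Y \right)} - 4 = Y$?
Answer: $2809$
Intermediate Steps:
$D{\left(j,Y \right)} = 4 + Y$
$n = 17$
$g = 7$ ($g = \frac{\left(4 + 5\right) - 2}{-3 + 2} \left(-1\right) = \frac{9 - 2}{-1} \left(-1\right) = 7 \left(-1\right) \left(-1\right) = \left(-7\right) \left(-1\right) = 7$)
$\left(u{\left(g \right)} + n\right)^{2} = \left(\left(-1 + 7\right)^{2} + 17\right)^{2} = \left(6^{2} + 17\right)^{2} = \left(36 + 17\right)^{2} = 53^{2} = 2809$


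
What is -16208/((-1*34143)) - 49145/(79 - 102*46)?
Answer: 1752725239/157501659 ≈ 11.128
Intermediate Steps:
-16208/((-1*34143)) - 49145/(79 - 102*46) = -16208/(-34143) - 49145/(79 - 4692) = -16208*(-1/34143) - 49145/(-4613) = 16208/34143 - 49145*(-1/4613) = 16208/34143 + 49145/4613 = 1752725239/157501659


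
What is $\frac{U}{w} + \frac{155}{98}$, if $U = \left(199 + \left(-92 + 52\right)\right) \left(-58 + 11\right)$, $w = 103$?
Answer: $- \frac{716389}{10094} \approx -70.972$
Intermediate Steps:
$U = -7473$ ($U = \left(199 - 40\right) \left(-47\right) = 159 \left(-47\right) = -7473$)
$\frac{U}{w} + \frac{155}{98} = - \frac{7473}{103} + \frac{155}{98} = - \frac{716389}{10094}$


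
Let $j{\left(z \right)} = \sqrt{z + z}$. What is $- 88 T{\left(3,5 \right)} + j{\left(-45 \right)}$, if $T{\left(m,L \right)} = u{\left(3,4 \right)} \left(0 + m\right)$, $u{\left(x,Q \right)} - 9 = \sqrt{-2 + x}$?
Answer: $-2640 + 3 i \sqrt{10} \approx -2640.0 + 9.4868 i$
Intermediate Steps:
$j{\left(z \right)} = \sqrt{2} \sqrt{z}$ ($j{\left(z \right)} = \sqrt{2 z} = \sqrt{2} \sqrt{z}$)
$u{\left(x,Q \right)} = 9 + \sqrt{-2 + x}$
$T{\left(m,L \right)} = 10 m$ ($T{\left(m,L \right)} = \left(9 + \sqrt{-2 + 3}\right) \left(0 + m\right) = \left(9 + \sqrt{1}\right) m = \left(9 + 1\right) m = 10 m$)
$- 88 T{\left(3,5 \right)} + j{\left(-45 \right)} = - 88 \cdot 10 \cdot 3 + \sqrt{2} \sqrt{-45} = \left(-88\right) 30 + \sqrt{2} \cdot 3 i \sqrt{5} = -2640 + 3 i \sqrt{10}$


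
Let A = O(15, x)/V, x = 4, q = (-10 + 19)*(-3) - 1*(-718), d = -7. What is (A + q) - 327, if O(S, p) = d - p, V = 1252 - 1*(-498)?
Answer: 636989/1750 ≈ 363.99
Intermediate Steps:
q = 691 (q = 9*(-3) + 718 = -27 + 718 = 691)
V = 1750 (V = 1252 + 498 = 1750)
O(S, p) = -7 - p
A = -11/1750 (A = (-7 - 1*4)/1750 = (-7 - 4)*(1/1750) = -11*1/1750 = -11/1750 ≈ -0.0062857)
(A + q) - 327 = (-11/1750 + 691) - 327 = 1209239/1750 - 327 = 636989/1750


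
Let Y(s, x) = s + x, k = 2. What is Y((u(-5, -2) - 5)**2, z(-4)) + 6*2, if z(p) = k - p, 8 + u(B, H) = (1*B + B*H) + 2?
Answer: 54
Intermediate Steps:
u(B, H) = -6 + B + B*H (u(B, H) = -8 + ((1*B + B*H) + 2) = -8 + ((B + B*H) + 2) = -8 + (2 + B + B*H) = -6 + B + B*H)
z(p) = 2 - p
Y((u(-5, -2) - 5)**2, z(-4)) + 6*2 = (((-6 - 5 - 5*(-2)) - 5)**2 + (2 - 1*(-4))) + 6*2 = (((-6 - 5 + 10) - 5)**2 + (2 + 4)) + 12 = ((-1 - 5)**2 + 6) + 12 = ((-6)**2 + 6) + 12 = (36 + 6) + 12 = 42 + 12 = 54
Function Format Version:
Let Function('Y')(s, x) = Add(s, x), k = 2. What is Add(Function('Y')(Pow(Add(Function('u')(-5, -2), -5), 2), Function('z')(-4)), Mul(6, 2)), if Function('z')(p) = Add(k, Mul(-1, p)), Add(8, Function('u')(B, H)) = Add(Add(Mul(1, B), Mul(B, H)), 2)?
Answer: 54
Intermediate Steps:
Function('u')(B, H) = Add(-6, B, Mul(B, H)) (Function('u')(B, H) = Add(-8, Add(Add(Mul(1, B), Mul(B, H)), 2)) = Add(-8, Add(Add(B, Mul(B, H)), 2)) = Add(-8, Add(2, B, Mul(B, H))) = Add(-6, B, Mul(B, H)))
Function('z')(p) = Add(2, Mul(-1, p))
Add(Function('Y')(Pow(Add(Function('u')(-5, -2), -5), 2), Function('z')(-4)), Mul(6, 2)) = Add(Add(Pow(Add(Add(-6, -5, Mul(-5, -2)), -5), 2), Add(2, Mul(-1, -4))), Mul(6, 2)) = Add(Add(Pow(Add(Add(-6, -5, 10), -5), 2), Add(2, 4)), 12) = Add(Add(Pow(Add(-1, -5), 2), 6), 12) = Add(Add(Pow(-6, 2), 6), 12) = Add(Add(36, 6), 12) = Add(42, 12) = 54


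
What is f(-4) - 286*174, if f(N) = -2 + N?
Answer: -49770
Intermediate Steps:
f(-4) - 286*174 = (-2 - 4) - 286*174 = -6 - 49764 = -49770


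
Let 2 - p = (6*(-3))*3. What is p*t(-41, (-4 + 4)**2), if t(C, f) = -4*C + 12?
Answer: 9856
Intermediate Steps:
t(C, f) = 12 - 4*C
p = 56 (p = 2 - 6*(-3)*3 = 2 - (-18)*3 = 2 - 1*(-54) = 2 + 54 = 56)
p*t(-41, (-4 + 4)**2) = 56*(12 - 4*(-41)) = 56*(12 + 164) = 56*176 = 9856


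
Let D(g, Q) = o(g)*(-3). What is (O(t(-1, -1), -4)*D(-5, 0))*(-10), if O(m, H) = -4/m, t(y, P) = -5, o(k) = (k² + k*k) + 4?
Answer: 1296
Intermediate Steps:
o(k) = 4 + 2*k² (o(k) = (k² + k²) + 4 = 2*k² + 4 = 4 + 2*k²)
D(g, Q) = -12 - 6*g² (D(g, Q) = (4 + 2*g²)*(-3) = -12 - 6*g²)
(O(t(-1, -1), -4)*D(-5, 0))*(-10) = ((-4/(-5))*(-12 - 6*(-5)²))*(-10) = ((-4*(-⅕))*(-12 - 6*25))*(-10) = (4*(-12 - 150)/5)*(-10) = ((⅘)*(-162))*(-10) = -648/5*(-10) = 1296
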